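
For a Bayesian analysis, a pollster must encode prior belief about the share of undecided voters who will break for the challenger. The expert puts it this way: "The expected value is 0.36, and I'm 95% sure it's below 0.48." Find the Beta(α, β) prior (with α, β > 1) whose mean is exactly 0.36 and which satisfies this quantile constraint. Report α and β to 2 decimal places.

α ≈ 16.21, β ≈ 28.82

With mean 0.36 fixed, write α = 0.36s, β = 0.64s where s = α+β.
Need P(θ < 0.48) = 0.95 under Beta(0.36s, 0.64s). Normal approximation: (q−m)/√(m(1−m)/s) ≈ z_{0.95} = 1.64, so s ≈ 0.36·0.64·(1.64)²/(0.48−0.36)² = 43.3.
At s = 43.3: P(θ<0.48) ≈ 0.947. Adjusting to match 0.95 gives s ≈ 45.03.
So α = 0.36·45.03 ≈ 16.21, β = 0.64·45.03 ≈ 28.82.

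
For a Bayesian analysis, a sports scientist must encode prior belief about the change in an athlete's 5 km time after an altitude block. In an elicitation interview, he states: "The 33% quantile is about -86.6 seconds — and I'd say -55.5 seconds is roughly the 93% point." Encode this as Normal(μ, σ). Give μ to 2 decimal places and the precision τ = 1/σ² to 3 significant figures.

μ = -79.46, τ = 0.00379

The p-quantile of Normal(μ,σ) is μ + z_p·σ, with z_{0.33} = -0.4399 and z_{0.93} = 1.476.
Eliminate σ: μ = (z₂·x₁ − z₁·x₂)/(z₂ − z₁) = (1.476·-86.6 − (-0.4399)·-55.5)/1.916 = -79.46.
Then σ = (x₂ − x₁)/(z₂ − z₁) = (-55.5 − -86.6)/1.916 = 16.23.
Precision τ = 1/σ² = 1/16.23² = 0.00379.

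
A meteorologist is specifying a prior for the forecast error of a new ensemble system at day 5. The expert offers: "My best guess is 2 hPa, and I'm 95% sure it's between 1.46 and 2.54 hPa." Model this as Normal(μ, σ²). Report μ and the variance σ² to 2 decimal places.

A symmetric 95% interval runs μ ± z·σ with z = 1.96.
Half-width = 0.54, so σ = 0.54/1.96 = 0.276 and σ² = 0.08.
μ is the stated best guess, 2.00.

μ = 2.00, σ² = 0.08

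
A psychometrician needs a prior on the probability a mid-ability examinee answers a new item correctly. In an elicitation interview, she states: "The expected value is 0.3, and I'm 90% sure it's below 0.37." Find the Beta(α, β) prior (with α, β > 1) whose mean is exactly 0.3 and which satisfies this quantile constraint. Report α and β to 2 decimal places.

With mean 0.3 fixed, write α = 0.3s, β = 0.7s where s = α+β.
Need P(θ < 0.37) = 0.9 under Beta(0.3s, 0.7s). Normal approximation: (q−m)/√(m(1−m)/s) ≈ z_{0.9} = 1.28, so s ≈ 0.3·0.7·(1.28)²/(0.37−0.3)² = 70.4.
At s = 70.4: P(θ<0.37) ≈ 0.897. Adjusting to match 0.9 gives s ≈ 72.32.
So α = 0.3·72.32 ≈ 21.70, β = 0.7·72.32 ≈ 50.63.

α ≈ 21.70, β ≈ 50.63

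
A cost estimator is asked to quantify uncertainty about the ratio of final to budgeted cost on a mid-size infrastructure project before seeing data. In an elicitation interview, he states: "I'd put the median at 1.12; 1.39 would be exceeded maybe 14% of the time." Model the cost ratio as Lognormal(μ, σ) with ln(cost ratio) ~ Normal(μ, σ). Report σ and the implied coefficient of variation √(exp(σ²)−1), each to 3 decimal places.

If T ~ Lognormal(μ,σ) then ln T ~ Normal(μ,σ), so the p-quantile of ln T is μ + z_p·σ.
ln(1.12) = 0.1133 and ln(1.39) = 0.3293; z_{0.5} = 0, z_{0.86} = 1.08.
σ = (0.3293 − 0.1133)/(1.08 − (0)) = 0.200.
μ = 0.1133 − (0)·0.200 = 0.113.
CV = √(exp(σ²)−1) = √(exp(0.0400)−1) = 0.202.

σ ≈ 0.200, CV ≈ 0.202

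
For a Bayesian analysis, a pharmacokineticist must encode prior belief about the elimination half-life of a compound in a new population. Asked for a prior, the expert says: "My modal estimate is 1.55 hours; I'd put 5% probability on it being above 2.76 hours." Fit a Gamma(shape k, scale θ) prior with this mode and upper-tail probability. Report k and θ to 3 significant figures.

k ≈ 9.37, θ ≈ 0.185

Gamma(k,θ) with k>1 has mode (k−1)θ, so θ = 1.55/(k−1).
Need P(X < 2.76) = 0.95 with θ tied to k this way. Start at k = 2, θ = 1.55: P(X<2.76) ≈ 0.531.
Too low — raise k to concentrate. Iterating converges to k ≈ 9.37.
Then θ = 1.55/(9.37−1) ≈ 0.185.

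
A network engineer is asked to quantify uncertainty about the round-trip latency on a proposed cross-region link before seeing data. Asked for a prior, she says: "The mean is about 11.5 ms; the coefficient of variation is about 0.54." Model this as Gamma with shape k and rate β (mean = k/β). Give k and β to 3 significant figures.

For Gamma(k, rate β): mean = k/β, variance = k/β², so CV = 1/√k.
CV = 0.54, hence k = 1/CV² = 3.43.
Then β = k/mean = 3.43/11.5 = 0.298.

k ≈ 3.43, β ≈ 0.298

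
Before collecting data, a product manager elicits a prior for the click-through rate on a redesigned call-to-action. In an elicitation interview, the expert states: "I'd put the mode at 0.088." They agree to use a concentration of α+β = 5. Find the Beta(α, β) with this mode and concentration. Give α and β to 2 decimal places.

For α,β > 1 the Beta mode is (α−1)/(α+β−2). With α+β = 5, the mode is (α−1)/3.
Set (α−1)/3 = 0.088 → α = 1 + 0.088·3 = 1.26.
β = 5 − α = 3.74.

α = 1.26, β = 3.74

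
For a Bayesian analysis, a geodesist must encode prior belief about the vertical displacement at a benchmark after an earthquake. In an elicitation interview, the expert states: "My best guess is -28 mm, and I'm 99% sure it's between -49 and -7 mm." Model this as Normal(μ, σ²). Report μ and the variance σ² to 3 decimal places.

A symmetric 99% interval runs μ ± z·σ with z = 2.576.
Half-width = 21, so σ = 21/2.576 = 8.1527 and σ² = 66.467.
μ is the stated best guess, -28.000.

μ = -28.000, σ² = 66.467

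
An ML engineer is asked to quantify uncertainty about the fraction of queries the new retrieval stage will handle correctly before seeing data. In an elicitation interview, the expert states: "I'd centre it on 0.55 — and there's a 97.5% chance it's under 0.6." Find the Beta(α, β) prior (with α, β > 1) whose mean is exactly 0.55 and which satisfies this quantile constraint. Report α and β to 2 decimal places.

With mean 0.55 fixed, write α = 0.55s, β = 0.45s where s = α+β.
Need P(θ < 0.6) = 0.975 under Beta(0.55s, 0.45s). Normal approximation: (q−m)/√(m(1−m)/s) ≈ z_{0.975} = 1.96, so s ≈ 0.55·0.45·(1.96)²/(0.6−0.55)² = 380.3.
At s = 380.3: P(θ<0.6) ≈ 0.976. Adjusting to match 0.975 gives s ≈ 375.06.
So α = 0.55·375.06 ≈ 206.28, β = 0.45·375.06 ≈ 168.78.

α ≈ 206.28, β ≈ 168.78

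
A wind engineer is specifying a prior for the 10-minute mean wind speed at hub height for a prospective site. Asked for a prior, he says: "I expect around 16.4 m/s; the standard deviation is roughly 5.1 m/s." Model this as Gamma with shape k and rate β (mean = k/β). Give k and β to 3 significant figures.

For Gamma(k, rate β): mean = k/β, variance = k/β², so CV = 1/√k.
CV = SD/mean = 5.1/16.4 = 0.311, hence k = 1/CV² = 10.3.
Then β = k/mean = 10.3/16.4 = 0.631.

k ≈ 10.3, β ≈ 0.631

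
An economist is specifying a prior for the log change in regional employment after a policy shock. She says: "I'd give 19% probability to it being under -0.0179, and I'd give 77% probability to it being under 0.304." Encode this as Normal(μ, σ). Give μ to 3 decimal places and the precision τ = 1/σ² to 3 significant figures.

For Normal(μ,σ), the p-quantile is μ + z_p·σ. Here z_{0.19} = -0.8779, z_{0.77} = 0.7388.
So -0.0179 = μ − 0.8779σ and 0.304 = μ + 0.7388σ.
Subtracting: σ = (0.304 − -0.0179)/(0.7388 − (-0.8779)) = 0.199.
Then μ = -0.0179 − (-0.8779)·0.199 = 0.157.
Precision τ = 1/σ² = 1/0.1991² = 25.2.

μ = 0.157, τ = 25.2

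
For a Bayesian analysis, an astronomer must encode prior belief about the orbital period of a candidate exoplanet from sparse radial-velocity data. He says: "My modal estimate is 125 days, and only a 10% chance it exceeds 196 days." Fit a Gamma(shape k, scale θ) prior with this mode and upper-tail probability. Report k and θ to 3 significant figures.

Gamma(k,θ) with k>1 has mode (k−1)θ, so θ = 125/(k−1).
Need P(X < 196) = 0.9 with θ tied to k this way. Start at k = 2, θ = 125: P(X<196) ≈ 0.465.
Too low — raise k to concentrate. Iterating converges to k ≈ 10.3.
Then θ = 125/(10.3−1) ≈ 13.5.

k ≈ 10.3, θ ≈ 13.5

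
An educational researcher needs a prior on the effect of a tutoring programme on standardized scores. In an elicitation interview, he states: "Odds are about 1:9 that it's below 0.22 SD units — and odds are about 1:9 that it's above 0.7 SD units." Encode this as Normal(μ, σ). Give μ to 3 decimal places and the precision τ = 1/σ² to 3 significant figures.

μ = 0.460, τ = 28.5

For Normal(μ,σ), the p-quantile is μ + z_p·σ. Here z_{0.1} = -1.282, z_{0.9} = 1.282.
So 0.22 = μ − 1.282σ and 0.7 = μ + 1.282σ.
Subtracting: σ = (0.7 − 0.22)/(1.282 − (-1.282)) = 0.187.
Then μ = 0.22 − (-1.282)·0.187 = 0.460.
Precision τ = 1/σ² = 1/0.1873² = 28.5.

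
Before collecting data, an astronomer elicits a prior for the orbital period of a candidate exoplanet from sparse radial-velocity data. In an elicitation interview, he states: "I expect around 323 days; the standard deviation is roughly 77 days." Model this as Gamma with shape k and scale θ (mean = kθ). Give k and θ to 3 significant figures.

For Gamma(k, scale θ): mean = kθ, variance = kθ², so CV = 1/√k.
CV = SD/mean = 77/323 = 0.2384, hence k = 1/CV² = 17.6.
Then θ = mean/k = 323/17.6 = 18.4.

k ≈ 17.6, θ ≈ 18.4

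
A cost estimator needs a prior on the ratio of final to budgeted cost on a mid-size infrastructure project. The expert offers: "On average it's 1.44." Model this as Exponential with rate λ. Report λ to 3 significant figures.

λ ≈ 0.694

Exponential mean = 1/λ, so λ = 1/1.44 = 0.694.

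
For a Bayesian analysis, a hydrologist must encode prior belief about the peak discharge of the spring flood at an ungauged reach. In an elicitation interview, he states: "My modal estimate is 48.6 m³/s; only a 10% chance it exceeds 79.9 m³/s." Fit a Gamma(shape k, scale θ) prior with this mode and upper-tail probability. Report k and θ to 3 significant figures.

Gamma(k,θ) with k>1 has mode (k−1)θ, so θ = 48.6/(k−1).
Need P(X < 79.9) = 0.9 with θ tied to k this way. Start at k = 2, θ = 48.6: P(X<79.9) ≈ 0.489.
Too low — raise k to concentrate. Iterating converges to k ≈ 8.63.
Then θ = 48.6/(8.63−1) ≈ 6.37.

k ≈ 8.63, θ ≈ 6.37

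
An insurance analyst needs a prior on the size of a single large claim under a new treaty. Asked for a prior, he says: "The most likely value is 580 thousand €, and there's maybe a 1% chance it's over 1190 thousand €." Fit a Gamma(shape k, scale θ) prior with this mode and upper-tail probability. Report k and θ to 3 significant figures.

Gamma(k,θ) with k>1 has mode (k−1)θ, so θ = 580/(k−1).
Need P(X < 1190) = 0.99 with θ tied to k this way. Start at k = 2, θ = 580: P(X<1190) ≈ 0.608.
Too low — raise k to concentrate. Iterating converges to k ≈ 10.5.
Then θ = 580/(10.5−1) ≈ 61.3.

k ≈ 10.5, θ ≈ 61.3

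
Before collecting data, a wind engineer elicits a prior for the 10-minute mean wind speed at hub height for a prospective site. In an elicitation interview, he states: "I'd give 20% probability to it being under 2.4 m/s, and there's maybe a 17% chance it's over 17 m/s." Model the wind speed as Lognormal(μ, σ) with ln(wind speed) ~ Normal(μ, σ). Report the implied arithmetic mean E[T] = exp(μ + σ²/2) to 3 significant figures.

E[T] ≈ 10.9 m/s

If T ~ Lognormal(μ,σ) then ln T ~ Normal(μ,σ), so the p-quantile of ln T is μ + z_p·σ.
ln(2.4) = 0.8755 and ln(17) = 2.833; z_{0.2} = -0.8416, z_{0.83} = 0.9542.
σ = (2.833 − 0.8755)/(0.9542 − (-0.8416)) = 1.090.
μ = 0.8755 − (-0.8416)·1.090 = 1.793.
E[T] = exp(μ + σ²/2) = exp(1.793 + 0.5943) = 10.9 m/s.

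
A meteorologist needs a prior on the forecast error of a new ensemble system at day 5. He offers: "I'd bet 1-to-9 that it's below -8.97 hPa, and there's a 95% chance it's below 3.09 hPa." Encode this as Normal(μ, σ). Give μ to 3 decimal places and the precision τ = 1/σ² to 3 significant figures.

The p-quantile of Normal(μ,σ) is μ + z_p·σ, with z_{0.1} = -1.282 and z_{0.95} = 1.645.
Eliminate σ: μ = (z₂·x₁ − z₁·x₂)/(z₂ − z₁) = (1.645·-8.97 − (-1.282)·3.09)/2.926 = -3.689.
Then σ = (x₂ − x₁)/(z₂ − z₁) = (3.09 − -8.97)/2.926 = 4.121.
Precision τ = 1/σ² = 1/4.121² = 0.0589.

μ = -3.689, τ = 0.0589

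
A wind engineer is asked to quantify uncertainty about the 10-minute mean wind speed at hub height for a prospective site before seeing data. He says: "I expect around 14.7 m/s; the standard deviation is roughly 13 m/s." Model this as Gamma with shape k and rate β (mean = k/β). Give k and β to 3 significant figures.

k ≈ 1.28, β ≈ 0.087

For Gamma(k, rate β): mean = k/β, variance = k/β², so CV = 1/√k.
CV = SD/mean = 13/14.7 = 0.8844, hence k = 1/CV² = 1.28.
Then β = k/mean = 1.28/14.7 = 0.087.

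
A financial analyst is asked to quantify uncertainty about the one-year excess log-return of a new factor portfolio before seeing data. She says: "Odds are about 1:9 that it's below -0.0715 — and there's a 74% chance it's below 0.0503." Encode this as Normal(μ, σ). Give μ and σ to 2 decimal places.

μ = 0.01, σ = 0.06

For Normal(μ,σ), the p-quantile is μ + z_p·σ. Here z_{0.1} = -1.282, z_{0.74} = 0.6433.
So -0.0715 = μ − 1.282σ and 0.0503 = μ + 0.6433σ.
Subtracting: σ = (0.0503 − -0.0715)/(0.6433 − (-1.282)) = 0.06.
Then μ = -0.0715 − (-1.282)·0.06 = 0.01.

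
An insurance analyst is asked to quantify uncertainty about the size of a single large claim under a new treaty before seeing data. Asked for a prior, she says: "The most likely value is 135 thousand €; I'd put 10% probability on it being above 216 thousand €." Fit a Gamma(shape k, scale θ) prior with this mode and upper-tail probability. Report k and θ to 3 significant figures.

k ≈ 9.5, θ ≈ 15.9

Gamma(k,θ) with k>1 has mode (k−1)θ, so θ = 135/(k−1).
Need P(X < 216) = 0.9 with θ tied to k this way. Start at k = 2, θ = 135: P(X<216) ≈ 0.475.
Too low — raise k to concentrate. Iterating converges to k ≈ 9.5.
Then θ = 135/(9.5−1) ≈ 15.9.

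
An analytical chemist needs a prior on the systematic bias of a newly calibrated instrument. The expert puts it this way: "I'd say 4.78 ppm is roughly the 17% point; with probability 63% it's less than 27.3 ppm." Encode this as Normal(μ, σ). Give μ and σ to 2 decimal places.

The p-quantile of Normal(μ,σ) is μ + z_p·σ, with z_{0.17} = -0.9542 and z_{0.63} = 0.3319.
Eliminate σ: μ = (z₂·x₁ − z₁·x₂)/(z₂ − z₁) = (0.3319·4.78 − (-0.9542)·27.3)/1.286 = 21.49.
Then σ = (x₂ − x₁)/(z₂ − z₁) = (27.3 − 4.78)/1.286 = 17.51.

μ = 21.49, σ = 17.51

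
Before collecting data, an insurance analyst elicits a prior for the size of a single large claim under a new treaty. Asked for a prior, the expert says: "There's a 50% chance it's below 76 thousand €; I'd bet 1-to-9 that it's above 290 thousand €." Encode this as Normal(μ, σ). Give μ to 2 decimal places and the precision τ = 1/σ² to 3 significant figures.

μ = 76.00, τ = 3.59e-05

For Normal(μ,σ), the p-quantile is μ + z_p·σ. Here z_{0.5} = 0, z_{0.9} = 1.282.
So 76 = μ + 0σ and 290 = μ + 1.282σ.
Subtracting: σ = (290 − 76)/(1.282 − (0)) = 166.99.
Then μ = 76 − (0)·166.99 = 76.00.
Precision τ = 1/σ² = 1/167² = 3.59e-05.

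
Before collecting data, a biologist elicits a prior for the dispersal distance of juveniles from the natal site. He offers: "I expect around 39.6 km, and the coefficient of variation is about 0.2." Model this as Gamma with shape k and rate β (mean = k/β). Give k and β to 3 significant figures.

For Gamma(k, rate β): mean = k/β, variance = k/β², so CV = 1/√k.
CV = 0.2, hence k = 1/CV² = 25.
Then β = k/mean = 25/39.6 = 0.631.

k ≈ 25, β ≈ 0.631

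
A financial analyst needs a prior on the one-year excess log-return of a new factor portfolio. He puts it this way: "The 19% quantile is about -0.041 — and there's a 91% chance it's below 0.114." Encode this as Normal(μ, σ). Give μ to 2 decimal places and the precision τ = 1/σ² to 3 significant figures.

For Normal(μ,σ), the p-quantile is μ + z_p·σ. Here z_{0.19} = -0.8779, z_{0.91} = 1.341.
So -0.041 = μ − 0.8779σ and 0.114 = μ + 1.341σ.
Subtracting: σ = (0.114 − -0.041)/(1.341 − (-0.8779)) = 0.07.
Then μ = -0.041 − (-0.8779)·0.07 = 0.02.
Precision τ = 1/σ² = 1/0.06986² = 205.

μ = 0.02, τ = 205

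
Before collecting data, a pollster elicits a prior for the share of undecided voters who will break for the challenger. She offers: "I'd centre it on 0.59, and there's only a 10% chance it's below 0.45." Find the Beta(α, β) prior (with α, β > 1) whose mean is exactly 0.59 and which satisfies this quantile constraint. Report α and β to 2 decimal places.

With mean 0.59 fixed, write α = 0.59s, β = 0.41s where s = α+β.
Need P(θ < 0.45) = 0.1 under Beta(0.59s, 0.41s). Normal approximation: (q−m)/√(m(1−m)/s) ≈ z_{0.1} = -1.28, so s ≈ 0.59·0.41·(-1.28)²/(0.45−0.59)² = 20.3.
At s = 20.3: P(θ<0.45) ≈ 0.101. Adjusting to match 0.1 gives s ≈ 20.48.
So α = 0.59·20.48 ≈ 12.08, β = 0.41·20.48 ≈ 8.40.

α ≈ 12.08, β ≈ 8.40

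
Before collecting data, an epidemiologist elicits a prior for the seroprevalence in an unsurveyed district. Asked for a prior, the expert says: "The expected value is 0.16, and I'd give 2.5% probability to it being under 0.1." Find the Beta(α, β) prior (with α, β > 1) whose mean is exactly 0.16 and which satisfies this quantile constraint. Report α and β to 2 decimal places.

With mean 0.16 fixed, write α = 0.16s, β = 0.84s where s = α+β.
Need P(θ < 0.1) = 0.025 under Beta(0.16s, 0.84s). Normal approximation: (q−m)/√(m(1−m)/s) ≈ z_{0.025} = -1.96, so s ≈ 0.16·0.84·(-1.96)²/(0.1−0.16)² = 143.4.
At s = 143.4: P(θ<0.1) ≈ 0.015. Adjusting to match 0.025 gives s ≈ 118.60.
So α = 0.16·118.60 ≈ 18.98, β = 0.84·118.60 ≈ 99.62.

α ≈ 18.98, β ≈ 99.62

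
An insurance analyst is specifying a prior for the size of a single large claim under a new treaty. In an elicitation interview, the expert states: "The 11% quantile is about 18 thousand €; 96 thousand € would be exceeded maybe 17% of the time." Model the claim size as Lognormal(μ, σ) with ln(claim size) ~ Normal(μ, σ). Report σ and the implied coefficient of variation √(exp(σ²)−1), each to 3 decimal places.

If T ~ Lognormal(μ,σ) then ln T ~ Normal(μ,σ), so the p-quantile of ln T is μ + z_p·σ.
ln(18) = 2.89 and ln(96) = 4.564; z_{0.11} = -1.227, z_{0.83} = 0.9542.
σ = (4.564 − 2.89)/(0.9542 − (-1.227)) = 0.768.
μ = 2.89 − (-1.227)·0.768 = 3.832.
CV = √(exp(σ²)−1) = √(exp(0.5893)−1) = 0.896.

σ ≈ 0.768, CV ≈ 0.896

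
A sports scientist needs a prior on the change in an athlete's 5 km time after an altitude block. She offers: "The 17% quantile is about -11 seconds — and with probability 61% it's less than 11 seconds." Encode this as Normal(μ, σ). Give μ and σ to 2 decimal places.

The p-quantile of Normal(μ,σ) is μ + z_p·σ, with z_{0.17} = -0.9542 and z_{0.61} = 0.2793.
Eliminate σ: μ = (z₂·x₁ − z₁·x₂)/(z₂ − z₁) = (0.2793·-11 − (-0.9542)·11)/1.233 = 6.02.
Then σ = (x₂ − x₁)/(z₂ − z₁) = (11 − -11)/1.233 = 17.84.

μ = 6.02, σ = 17.84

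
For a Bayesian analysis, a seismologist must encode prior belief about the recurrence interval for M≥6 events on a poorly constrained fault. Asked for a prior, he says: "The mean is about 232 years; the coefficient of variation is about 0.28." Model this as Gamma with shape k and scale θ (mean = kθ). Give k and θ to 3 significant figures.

For Gamma(k, scale θ): mean = kθ, variance = kθ², so CV = 1/√k.
CV = 0.28, hence k = 1/CV² = 12.8.
Then θ = mean/k = 232/12.8 = 18.2.

k ≈ 12.8, θ ≈ 18.2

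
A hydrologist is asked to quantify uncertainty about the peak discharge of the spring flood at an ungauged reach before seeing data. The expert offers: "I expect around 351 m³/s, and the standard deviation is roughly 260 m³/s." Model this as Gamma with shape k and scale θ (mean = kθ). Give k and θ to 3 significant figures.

For Gamma(k, scale θ): mean = kθ, variance = kθ², so CV = 1/√k.
CV = SD/mean = 260/351 = 0.7407, hence k = 1/CV² = 1.82.
Then θ = mean/k = 351/1.82 = 193.

k ≈ 1.82, θ ≈ 193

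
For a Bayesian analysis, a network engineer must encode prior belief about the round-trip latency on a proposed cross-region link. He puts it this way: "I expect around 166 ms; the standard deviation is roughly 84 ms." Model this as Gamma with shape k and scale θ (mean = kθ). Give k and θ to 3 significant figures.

For Gamma(k, scale θ): mean = kθ, variance = kθ², so CV = 1/√k.
CV = SD/mean = 84/166 = 0.506, hence k = 1/CV² = 3.91.
Then θ = mean/k = 166/3.91 = 42.5.

k ≈ 3.91, θ ≈ 42.5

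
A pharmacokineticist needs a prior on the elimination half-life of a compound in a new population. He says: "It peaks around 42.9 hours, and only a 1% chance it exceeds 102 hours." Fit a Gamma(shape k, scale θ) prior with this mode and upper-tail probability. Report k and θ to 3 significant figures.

k ≈ 7.32, θ ≈ 6.78

Gamma(k,θ) with k>1 has mode (k−1)θ, so θ = 42.9/(k−1).
Need P(X < 102) = 0.99 with θ tied to k this way. Start at k = 2, θ = 42.9: P(X<102) ≈ 0.687.
Too low — raise k to concentrate. Iterating converges to k ≈ 7.32.
Then θ = 42.9/(7.32−1) ≈ 6.78.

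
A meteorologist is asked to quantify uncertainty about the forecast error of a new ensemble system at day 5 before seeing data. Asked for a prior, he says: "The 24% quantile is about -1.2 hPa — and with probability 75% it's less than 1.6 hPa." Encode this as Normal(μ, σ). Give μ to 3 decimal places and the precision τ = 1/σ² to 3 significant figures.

For Normal(μ,σ), the p-quantile is μ + z_p·σ. Here z_{0.24} = -0.7063, z_{0.75} = 0.6745.
So -1.2 = μ − 0.7063σ and 1.6 = μ + 0.6745σ.
Subtracting: σ = (1.6 − -1.2)/(0.6745 − (-0.7063)) = 2.028.
Then μ = -1.2 − (-0.7063)·2.028 = 0.232.
Precision τ = 1/σ² = 1/2.028² = 0.243.

μ = 0.232, τ = 0.243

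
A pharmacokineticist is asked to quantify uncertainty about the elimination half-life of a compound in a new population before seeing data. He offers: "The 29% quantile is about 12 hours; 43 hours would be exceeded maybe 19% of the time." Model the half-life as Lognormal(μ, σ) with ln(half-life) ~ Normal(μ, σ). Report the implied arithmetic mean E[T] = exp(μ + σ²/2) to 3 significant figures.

If T ~ Lognormal(μ,σ) then ln T ~ Normal(μ,σ), so the p-quantile of ln T is μ + z_p·σ.
ln(12) = 2.485 and ln(43) = 3.761; z_{0.29} = -0.5534, z_{0.81} = 0.8779.
σ = (3.761 − 2.485)/(0.8779 − (-0.5534)) = 0.892.
μ = 2.485 − (-0.5534)·0.892 = 2.978.
E[T] = exp(μ + σ²/2) = exp(2.978 + 0.3976) = 29.3 hours.

E[T] ≈ 29.3 hours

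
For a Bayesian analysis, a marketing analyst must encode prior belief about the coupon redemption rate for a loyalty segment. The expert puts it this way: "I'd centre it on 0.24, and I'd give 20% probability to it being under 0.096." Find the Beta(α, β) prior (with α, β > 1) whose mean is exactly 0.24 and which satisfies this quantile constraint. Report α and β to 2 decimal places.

With mean 0.24 fixed, write α = 0.24s, β = 0.76s where s = α+β.
Need P(θ < 0.096) = 0.2 under Beta(0.24s, 0.76s). Normal approximation: (q−m)/√(m(1−m)/s) ≈ z_{0.2} = -0.842, so s ≈ 0.24·0.76·(-0.842)²/(0.096−0.24)² = 6.2.
At s = 6.2: P(θ<0.096) ≈ 0.201. Adjusting to match 0.2 gives s ≈ 6.26.
So α = 0.24·6.26 ≈ 1.50, β = 0.76·6.26 ≈ 4.76.

α ≈ 1.50, β ≈ 4.76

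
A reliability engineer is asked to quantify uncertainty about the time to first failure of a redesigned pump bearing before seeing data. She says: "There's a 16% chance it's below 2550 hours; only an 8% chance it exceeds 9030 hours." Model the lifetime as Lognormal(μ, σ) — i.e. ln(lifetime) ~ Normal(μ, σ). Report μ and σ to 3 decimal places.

μ ≈ 8.368, σ ≈ 0.527

If T ~ Lognormal(μ,σ) then ln T ~ Normal(μ,σ), so the p-quantile of ln T is μ + z_p·σ.
ln(2550) = 7.844 and ln(9030) = 9.108; z_{0.16} = -0.9945, z_{0.92} = 1.405.
σ = (9.108 − 7.844)/(1.405 − (-0.9945)) = 0.527.
μ = 7.844 − (-0.9945)·0.527 = 8.368.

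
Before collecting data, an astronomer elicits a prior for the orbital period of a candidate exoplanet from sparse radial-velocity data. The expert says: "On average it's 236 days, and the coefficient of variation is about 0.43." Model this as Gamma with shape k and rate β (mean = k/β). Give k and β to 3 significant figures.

For Gamma(k, rate β): mean = k/β, variance = k/β², so CV = 1/√k.
CV = 0.43, hence k = 1/CV² = 5.41.
Then β = k/mean = 5.41/236 = 0.0229.

k ≈ 5.41, β ≈ 0.0229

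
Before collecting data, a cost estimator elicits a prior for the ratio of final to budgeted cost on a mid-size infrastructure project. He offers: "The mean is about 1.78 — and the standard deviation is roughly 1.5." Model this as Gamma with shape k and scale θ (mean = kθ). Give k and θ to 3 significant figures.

k ≈ 1.41, θ ≈ 1.26

For Gamma(k, scale θ): mean = kθ, variance = kθ², so CV = 1/√k.
CV = SD/mean = 1.5/1.78 = 0.8427, hence k = 1/CV² = 1.41.
Then θ = mean/k = 1.78/1.41 = 1.26.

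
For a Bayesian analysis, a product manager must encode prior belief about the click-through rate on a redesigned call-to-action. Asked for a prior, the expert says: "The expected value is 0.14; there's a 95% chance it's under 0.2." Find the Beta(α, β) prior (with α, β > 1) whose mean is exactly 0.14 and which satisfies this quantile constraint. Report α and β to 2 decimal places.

α ≈ 14.29, β ≈ 87.77

With mean 0.14 fixed, write α = 0.14s, β = 0.86s where s = α+β.
Need P(θ < 0.2) = 0.95 under Beta(0.14s, 0.86s). Normal approximation: (q−m)/√(m(1−m)/s) ≈ z_{0.95} = 1.64, so s ≈ 0.14·0.86·(1.64)²/(0.2−0.14)² = 90.5.
At s = 90.5: P(θ<0.2) ≈ 0.940. Adjusting to match 0.95 gives s ≈ 102.06.
So α = 0.14·102.06 ≈ 14.29, β = 0.86·102.06 ≈ 87.77.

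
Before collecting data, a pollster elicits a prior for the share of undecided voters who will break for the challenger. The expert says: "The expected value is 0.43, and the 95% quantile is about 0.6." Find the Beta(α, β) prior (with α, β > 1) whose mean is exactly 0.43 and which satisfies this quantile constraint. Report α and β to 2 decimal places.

α ≈ 9.90, β ≈ 13.12

With mean 0.43 fixed, write α = 0.43s, β = 0.57s where s = α+β.
Need P(θ < 0.6) = 0.95 under Beta(0.43s, 0.57s). Normal approximation: (q−m)/√(m(1−m)/s) ≈ z_{0.95} = 1.64, so s ≈ 0.43·0.57·(1.64)²/(0.6−0.43)² = 22.9.
At s = 22.9: P(θ<0.6) ≈ 0.950. Adjusting to match 0.95 gives s ≈ 23.02.
So α = 0.43·23.02 ≈ 9.90, β = 0.57·23.02 ≈ 13.12.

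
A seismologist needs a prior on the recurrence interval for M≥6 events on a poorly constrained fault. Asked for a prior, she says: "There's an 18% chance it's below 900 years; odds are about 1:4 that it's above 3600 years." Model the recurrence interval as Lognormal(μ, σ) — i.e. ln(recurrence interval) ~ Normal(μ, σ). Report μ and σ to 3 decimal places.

If T ~ Lognormal(μ,σ) then ln T ~ Normal(μ,σ), so the p-quantile of ln T is μ + z_p·σ.
ln(900) = 6.802 and ln(3600) = 8.189; z_{0.18} = -0.9154, z_{0.8} = 0.8416.
σ = (8.189 − 6.802)/(0.8416 − (-0.9154)) = 0.789.
μ = 6.802 − (-0.9154)·0.789 = 7.525.

μ ≈ 7.525, σ ≈ 0.789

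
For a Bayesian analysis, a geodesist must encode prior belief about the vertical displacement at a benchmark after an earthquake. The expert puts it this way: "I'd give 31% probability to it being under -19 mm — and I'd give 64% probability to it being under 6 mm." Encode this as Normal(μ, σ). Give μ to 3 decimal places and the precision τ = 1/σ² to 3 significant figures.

μ = -4.490, τ = 0.00117

The p-quantile of Normal(μ,σ) is μ + z_p·σ, with z_{0.31} = -0.4959 and z_{0.64} = 0.3585.
Eliminate σ: μ = (z₂·x₁ − z₁·x₂)/(z₂ − z₁) = (0.3585·-19 − (-0.4959)·6)/0.8543 = -4.490.
Then σ = (x₂ − x₁)/(z₂ − z₁) = (6 − -19)/0.8543 = 29.263.
Precision τ = 1/σ² = 1/29.26² = 0.00117.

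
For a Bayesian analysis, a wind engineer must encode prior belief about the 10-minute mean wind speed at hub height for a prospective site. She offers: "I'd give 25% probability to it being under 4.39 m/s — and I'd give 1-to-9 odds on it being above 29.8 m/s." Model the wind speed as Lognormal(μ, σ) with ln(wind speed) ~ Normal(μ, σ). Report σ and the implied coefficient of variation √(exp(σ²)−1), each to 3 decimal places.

If T ~ Lognormal(μ,σ) then ln T ~ Normal(μ,σ), so the p-quantile of ln T is μ + z_p·σ.
ln(4.39) = 1.479 and ln(29.8) = 3.395; z_{0.25} = -0.6745, z_{0.9} = 1.282.
σ = (3.395 − 1.479)/(1.282 − (-0.6745)) = 0.979.
μ = 1.479 − (-0.6745)·0.979 = 2.140.
CV = √(exp(σ²)−1) = √(exp(0.9587)−1) = 1.268.

σ ≈ 0.979, CV ≈ 1.268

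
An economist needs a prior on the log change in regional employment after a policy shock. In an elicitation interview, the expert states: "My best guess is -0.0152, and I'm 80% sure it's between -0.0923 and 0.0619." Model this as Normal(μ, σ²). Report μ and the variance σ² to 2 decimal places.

μ = -0.02, σ² = 0.00

A symmetric 80% interval runs μ ± z·σ with z = 1.282.
Half-width = 0.0771, so σ = 0.0771/1.282 = 0.060 and σ² = 0.00.
μ is the stated best guess, -0.02.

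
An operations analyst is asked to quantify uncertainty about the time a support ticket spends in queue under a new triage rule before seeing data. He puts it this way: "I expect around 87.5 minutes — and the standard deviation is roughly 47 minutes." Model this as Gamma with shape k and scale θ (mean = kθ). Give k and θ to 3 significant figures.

k ≈ 3.47, θ ≈ 25.2

For Gamma(k, scale θ): mean = kθ, variance = kθ², so CV = 1/√k.
CV = SD/mean = 47/87.5 = 0.5371, hence k = 1/CV² = 3.47.
Then θ = mean/k = 87.5/3.47 = 25.2.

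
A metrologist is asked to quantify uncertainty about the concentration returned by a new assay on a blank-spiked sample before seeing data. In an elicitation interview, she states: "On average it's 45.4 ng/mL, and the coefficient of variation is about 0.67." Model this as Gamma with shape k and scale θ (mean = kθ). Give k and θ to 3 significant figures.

For Gamma(k, scale θ): mean = kθ, variance = kθ², so CV = 1/√k.
CV = 0.67, hence k = 1/CV² = 2.23.
Then θ = mean/k = 45.4/2.23 = 20.4.

k ≈ 2.23, θ ≈ 20.4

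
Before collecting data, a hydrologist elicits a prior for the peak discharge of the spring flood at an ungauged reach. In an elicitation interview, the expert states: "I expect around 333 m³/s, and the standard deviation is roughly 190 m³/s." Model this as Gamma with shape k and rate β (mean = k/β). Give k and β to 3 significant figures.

k ≈ 3.07, β ≈ 0.00922

For Gamma(k, rate β): mean = k/β, variance = k/β², so CV = 1/√k.
CV = SD/mean = 190/333 = 0.5706, hence k = 1/CV² = 3.07.
Then β = k/mean = 3.07/333 = 0.00922.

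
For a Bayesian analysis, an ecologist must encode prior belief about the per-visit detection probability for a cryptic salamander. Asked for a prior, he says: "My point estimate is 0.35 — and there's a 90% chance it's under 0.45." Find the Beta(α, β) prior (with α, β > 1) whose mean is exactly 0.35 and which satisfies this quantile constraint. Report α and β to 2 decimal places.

With mean 0.35 fixed, write α = 0.35s, β = 0.65s where s = α+β.
Need P(θ < 0.45) = 0.9 under Beta(0.35s, 0.65s). Normal approximation: (q−m)/√(m(1−m)/s) ≈ z_{0.9} = 1.28, so s ≈ 0.35·0.65·(1.28)²/(0.45−0.35)² = 37.4.
At s = 37.4: P(θ<0.45) ≈ 0.897. Adjusting to match 0.9 gives s ≈ 38.25.
So α = 0.35·38.25 ≈ 13.39, β = 0.65·38.25 ≈ 24.86.

α ≈ 13.39, β ≈ 24.86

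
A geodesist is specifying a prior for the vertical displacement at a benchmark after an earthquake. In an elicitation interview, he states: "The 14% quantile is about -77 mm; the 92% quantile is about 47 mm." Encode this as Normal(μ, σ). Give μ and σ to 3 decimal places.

For Normal(μ,σ), the p-quantile is μ + z_p·σ. Here z_{0.14} = -1.08, z_{0.92} = 1.405.
So -77 = μ − 1.08σ and 47 = μ + 1.405σ.
Subtracting: σ = (47 − -77)/(1.405 − (-1.08)) = 49.892.
Then μ = -77 − (-1.08)·49.892 = -23.101.

μ = -23.101, σ = 49.892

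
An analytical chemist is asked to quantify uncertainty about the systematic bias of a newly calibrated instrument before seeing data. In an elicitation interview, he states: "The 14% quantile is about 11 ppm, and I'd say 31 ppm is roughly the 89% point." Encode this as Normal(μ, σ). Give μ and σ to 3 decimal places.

μ = 20.366, σ = 8.670

For Normal(μ,σ), the p-quantile is μ + z_p·σ. Here z_{0.14} = -1.08, z_{0.89} = 1.227.
So 11 = μ − 1.08σ and 31 = μ + 1.227σ.
Subtracting: σ = (31 − 11)/(1.227 − (-1.08)) = 8.670.
Then μ = 11 − (-1.08)·8.670 = 20.366.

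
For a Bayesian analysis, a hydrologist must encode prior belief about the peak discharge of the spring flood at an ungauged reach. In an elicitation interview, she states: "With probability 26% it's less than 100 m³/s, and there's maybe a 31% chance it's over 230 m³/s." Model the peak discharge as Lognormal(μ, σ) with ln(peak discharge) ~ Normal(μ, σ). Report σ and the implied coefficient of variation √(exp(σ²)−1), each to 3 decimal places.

σ ≈ 0.731, CV ≈ 0.841

If T ~ Lognormal(μ,σ) then ln T ~ Normal(μ,σ), so the p-quantile of ln T is μ + z_p·σ.
ln(100) = 4.605 and ln(230) = 5.438; z_{0.26} = -0.6433, z_{0.69} = 0.4959.
σ = (5.438 − 4.605)/(0.4959 − (-0.6433)) = 0.731.
μ = 4.605 − (-0.6433)·0.731 = 5.076.
CV = √(exp(σ²)−1) = √(exp(0.5346)−1) = 0.841.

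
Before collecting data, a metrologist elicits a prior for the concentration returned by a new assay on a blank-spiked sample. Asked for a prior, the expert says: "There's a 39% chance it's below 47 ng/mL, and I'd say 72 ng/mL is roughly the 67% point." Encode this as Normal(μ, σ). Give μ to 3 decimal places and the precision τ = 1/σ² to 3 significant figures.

For Normal(μ,σ), the p-quantile is μ + z_p·σ. Here z_{0.39} = -0.2793, z_{0.67} = 0.4399.
So 47 = μ − 0.2793σ and 72 = μ + 0.4399σ.
Subtracting: σ = (72 − 47)/(0.4399 − (-0.2793)) = 34.759.
Then μ = 47 − (-0.2793)·34.759 = 56.709.
Precision τ = 1/σ² = 1/34.76² = 0.000828.

μ = 56.709, τ = 0.000828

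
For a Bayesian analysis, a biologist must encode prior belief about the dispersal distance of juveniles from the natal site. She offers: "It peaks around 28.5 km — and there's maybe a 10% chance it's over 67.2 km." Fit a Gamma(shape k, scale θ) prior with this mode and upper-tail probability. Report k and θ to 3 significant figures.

Gamma(k,θ) with k>1 has mode (k−1)θ, so θ = 28.5/(k−1).
Need P(X < 67.2) = 0.9 with θ tied to k this way. Start at k = 2, θ = 28.5: P(X<67.2) ≈ 0.682.
Too low — raise k to concentrate. Iterating converges to k ≈ 3.61.
Then θ = 28.5/(3.61−1) ≈ 10.9.

k ≈ 3.61, θ ≈ 10.9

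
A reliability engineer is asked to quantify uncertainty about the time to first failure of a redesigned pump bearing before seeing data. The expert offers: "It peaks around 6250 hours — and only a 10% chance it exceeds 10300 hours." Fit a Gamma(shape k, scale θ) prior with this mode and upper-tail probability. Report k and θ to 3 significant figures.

Gamma(k,θ) with k>1 has mode (k−1)θ, so θ = 6250/(k−1).
Need P(X < 10300) = 0.9 with θ tied to k this way. Start at k = 2, θ = 6250: P(X<10300) ≈ 0.490.
Too low — raise k to concentrate. Iterating converges to k ≈ 8.56.
Then θ = 6250/(8.56−1) ≈ 827.

k ≈ 8.56, θ ≈ 827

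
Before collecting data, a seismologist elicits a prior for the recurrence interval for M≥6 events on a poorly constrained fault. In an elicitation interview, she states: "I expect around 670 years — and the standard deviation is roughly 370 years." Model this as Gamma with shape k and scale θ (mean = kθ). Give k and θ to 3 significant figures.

For Gamma(k, scale θ): mean = kθ, variance = kθ², so CV = 1/√k.
CV = SD/mean = 370/670 = 0.5522, hence k = 1/CV² = 3.28.
Then θ = mean/k = 670/3.28 = 204.

k ≈ 3.28, θ ≈ 204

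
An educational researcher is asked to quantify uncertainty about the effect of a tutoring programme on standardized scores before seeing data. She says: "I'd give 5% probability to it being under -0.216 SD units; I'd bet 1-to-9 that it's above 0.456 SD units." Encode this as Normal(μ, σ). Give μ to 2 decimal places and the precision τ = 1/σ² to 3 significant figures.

μ = 0.16, τ = 19

The p-quantile of Normal(μ,σ) is μ + z_p·σ, with z_{0.05} = -1.645 and z_{0.9} = 1.282.
Eliminate σ: μ = (z₂·x₁ − z₁·x₂)/(z₂ − z₁) = (1.282·-0.216 − (-1.645)·0.456)/2.926 = 0.16.
Then σ = (x₂ − x₁)/(z₂ − z₁) = (0.456 − -0.216)/2.926 = 0.23.
Precision τ = 1/σ² = 1/0.2296² = 19.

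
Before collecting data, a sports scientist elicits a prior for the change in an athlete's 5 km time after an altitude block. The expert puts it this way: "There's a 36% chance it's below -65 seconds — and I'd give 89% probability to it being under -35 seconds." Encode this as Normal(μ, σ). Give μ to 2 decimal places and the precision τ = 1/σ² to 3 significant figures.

μ = -58.22, τ = 0.00279

For Normal(μ,σ), the p-quantile is μ + z_p·σ. Here z_{0.36} = -0.3585, z_{0.89} = 1.227.
So -65 = μ − 0.3585σ and -35 = μ + 1.227σ.
Subtracting: σ = (-35 − -65)/(1.227 − (-0.3585)) = 18.93.
Then μ = -65 − (-0.3585)·18.93 = -58.22.
Precision τ = 1/σ² = 1/18.93² = 0.00279.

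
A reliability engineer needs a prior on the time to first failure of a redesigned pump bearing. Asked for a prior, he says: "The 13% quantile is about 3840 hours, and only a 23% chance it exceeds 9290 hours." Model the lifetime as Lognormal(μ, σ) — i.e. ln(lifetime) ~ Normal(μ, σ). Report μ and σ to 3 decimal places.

μ ≈ 8.787, σ ≈ 0.474

If T ~ Lognormal(μ,σ) then ln T ~ Normal(μ,σ), so the p-quantile of ln T is μ + z_p·σ.
ln(3840) = 8.253 and ln(9290) = 9.137; z_{0.13} = -1.126, z_{0.77} = 0.7388.
σ = (9.137 − 8.253)/(0.7388 − (-1.126)) = 0.474.
μ = 8.253 − (-1.126)·0.474 = 8.787.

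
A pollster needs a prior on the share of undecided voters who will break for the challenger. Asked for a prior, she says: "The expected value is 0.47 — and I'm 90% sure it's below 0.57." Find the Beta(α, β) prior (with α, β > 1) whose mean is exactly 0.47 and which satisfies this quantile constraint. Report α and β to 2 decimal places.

α ≈ 19.20, β ≈ 21.65

With mean 0.47 fixed, write α = 0.47s, β = 0.53s where s = α+β.
Need P(θ < 0.57) = 0.9 under Beta(0.47s, 0.53s). Normal approximation: (q−m)/√(m(1−m)/s) ≈ z_{0.9} = 1.28, so s ≈ 0.47·0.53·(1.28)²/(0.57−0.47)² = 40.9.
At s = 40.9: P(θ<0.57) ≈ 0.900. Adjusting to match 0.9 gives s ≈ 40.84.
So α = 0.47·40.84 ≈ 19.20, β = 0.53·40.84 ≈ 21.65.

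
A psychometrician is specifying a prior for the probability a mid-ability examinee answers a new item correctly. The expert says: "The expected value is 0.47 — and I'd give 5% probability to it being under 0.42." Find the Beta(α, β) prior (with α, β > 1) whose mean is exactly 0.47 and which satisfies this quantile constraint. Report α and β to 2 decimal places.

α ≈ 125.65, β ≈ 141.69

With mean 0.47 fixed, write α = 0.47s, β = 0.53s where s = α+β.
Need P(θ < 0.42) = 0.05 under Beta(0.47s, 0.53s). Normal approximation: (q−m)/√(m(1−m)/s) ≈ z_{0.05} = -1.64, so s ≈ 0.47·0.53·(-1.64)²/(0.42−0.47)² = 269.6.
At s = 269.6: P(θ<0.42) ≈ 0.049. Adjusting to match 0.05 gives s ≈ 267.35.
So α = 0.47·267.35 ≈ 125.65, β = 0.53·267.35 ≈ 141.69.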